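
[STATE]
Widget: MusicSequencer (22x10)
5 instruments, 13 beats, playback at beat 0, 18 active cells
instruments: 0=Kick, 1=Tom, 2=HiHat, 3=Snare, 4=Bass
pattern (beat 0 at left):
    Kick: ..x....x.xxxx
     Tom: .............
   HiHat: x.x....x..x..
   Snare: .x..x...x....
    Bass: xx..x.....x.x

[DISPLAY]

      ▼123456789012   
  Kick··█····█·████   
   Tom·············   
 HiHat█·█····█··█··   
 Snare·█··█···█····   
  Bass██··█·····█·█   
                      
                      
                      
                      


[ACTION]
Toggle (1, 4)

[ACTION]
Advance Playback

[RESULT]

      0▼23456789012   
  Kick··█····█·████   
   Tom····█········   
 HiHat█·█····█··█··   
 Snare·█··█···█····   
  Bass██··█·····█·█   
                      
                      
                      
                      


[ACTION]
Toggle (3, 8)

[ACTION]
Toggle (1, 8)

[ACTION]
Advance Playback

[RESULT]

      01▼3456789012   
  Kick··█····█·████   
   Tom····█···█····   
 HiHat█·█····█··█··   
 Snare·█··█········   
  Bass██··█·····█·█   
                      
                      
                      
                      


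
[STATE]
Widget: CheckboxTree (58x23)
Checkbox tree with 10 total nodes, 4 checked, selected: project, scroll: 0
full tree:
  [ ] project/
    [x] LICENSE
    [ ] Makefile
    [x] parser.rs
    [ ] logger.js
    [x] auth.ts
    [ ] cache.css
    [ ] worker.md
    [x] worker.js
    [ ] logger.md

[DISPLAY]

>[-] project/                                             
   [x] LICENSE                                            
   [ ] Makefile                                           
   [x] parser.rs                                          
   [ ] logger.js                                          
   [x] auth.ts                                            
   [ ] cache.css                                          
   [ ] worker.md                                          
   [x] worker.js                                          
   [ ] logger.md                                          
                                                          
                                                          
                                                          
                                                          
                                                          
                                                          
                                                          
                                                          
                                                          
                                                          
                                                          
                                                          
                                                          


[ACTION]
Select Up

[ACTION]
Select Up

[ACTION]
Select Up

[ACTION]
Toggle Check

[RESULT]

>[x] project/                                             
   [x] LICENSE                                            
   [x] Makefile                                           
   [x] parser.rs                                          
   [x] logger.js                                          
   [x] auth.ts                                            
   [x] cache.css                                          
   [x] worker.md                                          
   [x] worker.js                                          
   [x] logger.md                                          
                                                          
                                                          
                                                          
                                                          
                                                          
                                                          
                                                          
                                                          
                                                          
                                                          
                                                          
                                                          
                                                          


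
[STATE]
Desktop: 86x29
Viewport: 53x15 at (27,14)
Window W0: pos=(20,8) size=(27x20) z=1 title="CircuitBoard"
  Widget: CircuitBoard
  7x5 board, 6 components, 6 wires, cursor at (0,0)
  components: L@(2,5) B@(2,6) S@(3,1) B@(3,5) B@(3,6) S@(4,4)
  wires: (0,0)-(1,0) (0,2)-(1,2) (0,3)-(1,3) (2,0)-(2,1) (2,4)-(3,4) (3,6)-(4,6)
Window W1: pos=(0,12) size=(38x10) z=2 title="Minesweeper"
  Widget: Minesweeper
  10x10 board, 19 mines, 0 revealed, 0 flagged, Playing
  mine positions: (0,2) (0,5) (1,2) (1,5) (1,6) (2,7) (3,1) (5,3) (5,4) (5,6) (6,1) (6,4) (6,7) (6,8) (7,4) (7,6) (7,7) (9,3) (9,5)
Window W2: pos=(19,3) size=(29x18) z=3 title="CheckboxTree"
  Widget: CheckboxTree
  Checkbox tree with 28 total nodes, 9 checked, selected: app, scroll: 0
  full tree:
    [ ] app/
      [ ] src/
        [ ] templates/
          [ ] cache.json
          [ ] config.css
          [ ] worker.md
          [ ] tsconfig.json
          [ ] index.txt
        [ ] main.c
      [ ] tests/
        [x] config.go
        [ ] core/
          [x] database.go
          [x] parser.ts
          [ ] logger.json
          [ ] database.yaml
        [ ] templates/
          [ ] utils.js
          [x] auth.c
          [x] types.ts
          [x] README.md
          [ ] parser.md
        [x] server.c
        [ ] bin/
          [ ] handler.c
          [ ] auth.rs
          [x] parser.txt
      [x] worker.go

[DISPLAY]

] main.c            ┃                                
tests/              ┃                                
] config.go         ┃                                
] core/             ┃                                
[x] database.go     ┃                                
[x] parser.ts       ┃                                
━━━━━━━━━━━━━━━━━━━━┛                                
━━━━━━━━━━┛        ┃                                 
                   ┃                                 
                   ┃                                 
                   ┃                                 
                   ┃                                 
                   ┃                                 
━━━━━━━━━━━━━━━━━━━┛                                 
                                                     


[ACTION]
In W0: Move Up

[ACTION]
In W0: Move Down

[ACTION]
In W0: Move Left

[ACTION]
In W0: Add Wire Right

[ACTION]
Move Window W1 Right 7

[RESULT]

] main.c            ┃                                
tests/              ┃                                
] config.go         ┃                                
] core/             ┃                                
[x] database.go     ┃                                
[x] parser.ts       ┃                                
━━━━━━━━━━━━━━━━━━━━┛                                
━━━━━━━━━━━━━━━━━┛ ┃                                 
                   ┃                                 
                   ┃                                 
                   ┃                                 
                   ┃                                 
                   ┃                                 
━━━━━━━━━━━━━━━━━━━┛                                 
                                                     


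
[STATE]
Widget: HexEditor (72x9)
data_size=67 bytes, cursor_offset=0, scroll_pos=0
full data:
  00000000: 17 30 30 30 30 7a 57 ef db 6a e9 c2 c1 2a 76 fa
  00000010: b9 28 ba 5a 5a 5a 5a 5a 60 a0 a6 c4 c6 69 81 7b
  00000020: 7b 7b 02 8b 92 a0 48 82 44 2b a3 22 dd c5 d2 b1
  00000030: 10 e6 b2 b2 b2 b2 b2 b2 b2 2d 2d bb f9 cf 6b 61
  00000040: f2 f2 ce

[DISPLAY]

00000000  17 30 30 30 30 7a 57 ef  db 6a e9 c2 c1 2a 76 fa  |.0000zW..j.
00000010  b9 28 ba 5a 5a 5a 5a 5a  60 a0 a6 c4 c6 69 81 7b  |.(.ZZZZZ`..
00000020  7b 7b 02 8b 92 a0 48 82  44 2b a3 22 dd c5 d2 b1  |{{....H.D+.
00000030  10 e6 b2 b2 b2 b2 b2 b2  b2 2d 2d bb f9 cf 6b 61  |.........--
00000040  f2 f2 ce                                          |...        
                                                                        
                                                                        
                                                                        
                                                                        


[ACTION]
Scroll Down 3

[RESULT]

00000030  10 e6 b2 b2 b2 b2 b2 b2  b2 2d 2d bb f9 cf 6b 61  |.........--
00000040  f2 f2 ce                                          |...        
                                                                        
                                                                        
                                                                        
                                                                        
                                                                        
                                                                        
                                                                        


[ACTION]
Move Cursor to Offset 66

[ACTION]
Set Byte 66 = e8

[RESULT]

00000030  10 e6 b2 b2 b2 b2 b2 b2  b2 2d 2d bb f9 cf 6b 61  |.........--
00000040  f2 f2 E8                                          |...        
                                                                        
                                                                        
                                                                        
                                                                        
                                                                        
                                                                        
                                                                        


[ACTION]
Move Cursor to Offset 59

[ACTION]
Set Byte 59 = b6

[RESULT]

00000030  10 e6 b2 b2 b2 b2 b2 b2  b2 2d 2d B6 f9 cf 6b 61  |.........--
00000040  f2 f2 e8                                          |...        
                                                                        
                                                                        
                                                                        
                                                                        
                                                                        
                                                                        
                                                                        


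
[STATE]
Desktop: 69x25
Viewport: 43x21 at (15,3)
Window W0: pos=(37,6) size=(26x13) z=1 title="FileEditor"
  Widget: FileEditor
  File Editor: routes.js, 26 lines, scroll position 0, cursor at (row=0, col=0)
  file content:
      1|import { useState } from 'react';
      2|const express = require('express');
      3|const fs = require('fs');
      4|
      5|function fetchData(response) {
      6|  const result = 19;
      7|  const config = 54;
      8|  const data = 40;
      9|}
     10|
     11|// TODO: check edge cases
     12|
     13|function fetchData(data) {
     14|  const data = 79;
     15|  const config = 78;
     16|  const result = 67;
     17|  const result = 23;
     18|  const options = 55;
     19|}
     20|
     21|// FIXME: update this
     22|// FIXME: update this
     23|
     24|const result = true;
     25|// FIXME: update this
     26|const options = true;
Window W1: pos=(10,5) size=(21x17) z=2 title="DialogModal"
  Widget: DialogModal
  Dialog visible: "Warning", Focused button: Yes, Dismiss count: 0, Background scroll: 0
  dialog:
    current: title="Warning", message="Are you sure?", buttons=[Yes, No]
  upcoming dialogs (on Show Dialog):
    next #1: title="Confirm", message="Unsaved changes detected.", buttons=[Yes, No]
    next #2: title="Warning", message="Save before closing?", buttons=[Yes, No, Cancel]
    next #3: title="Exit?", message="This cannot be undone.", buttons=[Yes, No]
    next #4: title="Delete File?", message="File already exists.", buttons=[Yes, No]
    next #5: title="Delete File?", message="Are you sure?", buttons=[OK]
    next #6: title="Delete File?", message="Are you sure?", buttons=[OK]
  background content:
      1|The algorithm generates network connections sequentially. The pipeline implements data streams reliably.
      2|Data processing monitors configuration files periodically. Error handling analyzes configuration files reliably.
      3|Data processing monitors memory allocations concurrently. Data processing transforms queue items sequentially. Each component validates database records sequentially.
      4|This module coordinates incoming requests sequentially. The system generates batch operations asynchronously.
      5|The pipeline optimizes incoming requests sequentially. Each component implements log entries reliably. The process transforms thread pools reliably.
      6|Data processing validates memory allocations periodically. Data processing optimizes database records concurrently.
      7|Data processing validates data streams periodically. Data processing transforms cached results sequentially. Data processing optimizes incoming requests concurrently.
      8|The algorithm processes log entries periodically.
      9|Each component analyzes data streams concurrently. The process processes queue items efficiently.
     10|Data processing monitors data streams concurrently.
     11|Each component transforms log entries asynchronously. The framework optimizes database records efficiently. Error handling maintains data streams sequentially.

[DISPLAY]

                                           
                                           
━━━━━━━━━━━━━━━┓                           
logModal       ┃      ┏━━━━━━━━━━━━━━━━━━━━
───────────────┨      ┃ FileEditor         
algorithm gener┃      ┠────────────────────
 processing mon┃      ┃█mport { useState } 
 processing mon┃      ┃const express = requ
 module coordin┃      ┃const fs = require('
────────────┐mi┃      ┃                    
  Warning   │al┃      ┃function fetchData(r
re you sure?│al┃      ┃  const result = 19;
 [Yes]  No  │ce┃      ┃  const config = 54;
────────────┘al┃      ┃  const data = 40;  
 processing mon┃      ┃}                   
 component tran┃      ┗━━━━━━━━━━━━━━━━━━━━
               ┃                           
               ┃                           
━━━━━━━━━━━━━━━┛                           
                                           
                                           


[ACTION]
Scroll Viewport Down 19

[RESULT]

                                           
━━━━━━━━━━━━━━━┓                           
logModal       ┃      ┏━━━━━━━━━━━━━━━━━━━━
───────────────┨      ┃ FileEditor         
algorithm gener┃      ┠────────────────────
 processing mon┃      ┃█mport { useState } 
 processing mon┃      ┃const express = requ
 module coordin┃      ┃const fs = require('
────────────┐mi┃      ┃                    
  Warning   │al┃      ┃function fetchData(r
re you sure?│al┃      ┃  const result = 19;
 [Yes]  No  │ce┃      ┃  const config = 54;
────────────┘al┃      ┃  const data = 40;  
 processing mon┃      ┃}                   
 component tran┃      ┗━━━━━━━━━━━━━━━━━━━━
               ┃                           
               ┃                           
━━━━━━━━━━━━━━━┛                           
                                           
                                           
                                           


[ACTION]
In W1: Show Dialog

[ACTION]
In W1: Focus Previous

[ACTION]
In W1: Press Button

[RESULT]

                                           
━━━━━━━━━━━━━━━┓                           
logModal       ┃      ┏━━━━━━━━━━━━━━━━━━━━
───────────────┨      ┃ FileEditor         
algorithm gener┃      ┠────────────────────
 processing mon┃      ┃█mport { useState } 
 processing mon┃      ┃const express = requ
 module coordin┃      ┃const fs = require('
pipeline optimi┃      ┃                    
 processing val┃      ┃function fetchData(r
 processing val┃      ┃  const result = 19;
algorithm proce┃      ┃  const config = 54;
 component anal┃      ┃  const data = 40;  
 processing mon┃      ┃}                   
 component tran┃      ┗━━━━━━━━━━━━━━━━━━━━
               ┃                           
               ┃                           
━━━━━━━━━━━━━━━┛                           
                                           
                                           
                                           


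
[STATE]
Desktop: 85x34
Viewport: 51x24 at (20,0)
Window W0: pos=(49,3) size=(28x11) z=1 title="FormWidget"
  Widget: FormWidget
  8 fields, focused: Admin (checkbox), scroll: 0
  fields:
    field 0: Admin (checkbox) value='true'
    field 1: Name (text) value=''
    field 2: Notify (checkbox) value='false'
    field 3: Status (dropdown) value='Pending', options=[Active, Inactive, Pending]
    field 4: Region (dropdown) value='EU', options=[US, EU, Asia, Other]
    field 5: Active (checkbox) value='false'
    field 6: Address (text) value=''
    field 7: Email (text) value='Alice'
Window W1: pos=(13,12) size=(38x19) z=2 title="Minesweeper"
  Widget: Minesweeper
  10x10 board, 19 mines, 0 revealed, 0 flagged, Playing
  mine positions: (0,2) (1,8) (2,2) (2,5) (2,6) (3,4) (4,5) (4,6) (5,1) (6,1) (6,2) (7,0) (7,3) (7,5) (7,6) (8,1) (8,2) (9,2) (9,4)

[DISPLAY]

                                                   
                                                   
                                                   
                             ┏━━━━━━━━━━━━━━━━━━━━━
                             ┃ FormWidget          
                             ┠─────────────────────
                             ┃> Admin:      [x]    
                             ┃  Name:       [      
                             ┃  Notify:     [ ]    
                             ┃  Status:     [Pendin
                             ┃  Region:     [EU    
                             ┃  Active:     [ ]    
━━━━━━━━━━━━━━━━━━━━━━━━━━━━━━┓ Address:    [      
weeper                        ┃━━━━━━━━━━━━━━━━━━━━
──────────────────────────────┨                    
■■■■                          ┃                    
■■■■                          ┃                    
■■■■                          ┃                    
■■■■                          ┃                    
■■■■                          ┃                    
■■■■                          ┃                    
■■■■                          ┃                    
■■■■                          ┃                    
■■■■                          ┃                    


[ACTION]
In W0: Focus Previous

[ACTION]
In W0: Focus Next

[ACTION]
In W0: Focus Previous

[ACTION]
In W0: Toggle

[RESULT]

                                                   
                                                   
                                                   
                             ┏━━━━━━━━━━━━━━━━━━━━━
                             ┃ FormWidget          
                             ┠─────────────────────
                             ┃  Admin:      [x]    
                             ┃  Name:       [      
                             ┃  Notify:     [ ]    
                             ┃  Status:     [Pendin
                             ┃  Region:     [EU    
                             ┃  Active:     [ ]    
━━━━━━━━━━━━━━━━━━━━━━━━━━━━━━┓ Address:    [      
weeper                        ┃━━━━━━━━━━━━━━━━━━━━
──────────────────────────────┨                    
■■■■                          ┃                    
■■■■                          ┃                    
■■■■                          ┃                    
■■■■                          ┃                    
■■■■                          ┃                    
■■■■                          ┃                    
■■■■                          ┃                    
■■■■                          ┃                    
■■■■                          ┃                    


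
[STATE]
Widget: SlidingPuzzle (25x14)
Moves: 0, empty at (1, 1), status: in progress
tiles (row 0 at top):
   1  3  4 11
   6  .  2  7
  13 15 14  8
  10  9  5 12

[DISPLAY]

┌────┬────┬────┬────┐    
│  1 │  3 │  4 │ 11 │    
├────┼────┼────┼────┤    
│  6 │    │  2 │  7 │    
├────┼────┼────┼────┤    
│ 13 │ 15 │ 14 │  8 │    
├────┼────┼────┼────┤    
│ 10 │  9 │  5 │ 12 │    
└────┴────┴────┴────┘    
Moves: 0                 
                         
                         
                         
                         


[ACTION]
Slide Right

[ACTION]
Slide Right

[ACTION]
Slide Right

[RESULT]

┌────┬────┬────┬────┐    
│  1 │  3 │  4 │ 11 │    
├────┼────┼────┼────┤    
│    │  6 │  2 │  7 │    
├────┼────┼────┼────┤    
│ 13 │ 15 │ 14 │  8 │    
├────┼────┼────┼────┤    
│ 10 │  9 │  5 │ 12 │    
└────┴────┴────┴────┘    
Moves: 1                 
                         
                         
                         
                         


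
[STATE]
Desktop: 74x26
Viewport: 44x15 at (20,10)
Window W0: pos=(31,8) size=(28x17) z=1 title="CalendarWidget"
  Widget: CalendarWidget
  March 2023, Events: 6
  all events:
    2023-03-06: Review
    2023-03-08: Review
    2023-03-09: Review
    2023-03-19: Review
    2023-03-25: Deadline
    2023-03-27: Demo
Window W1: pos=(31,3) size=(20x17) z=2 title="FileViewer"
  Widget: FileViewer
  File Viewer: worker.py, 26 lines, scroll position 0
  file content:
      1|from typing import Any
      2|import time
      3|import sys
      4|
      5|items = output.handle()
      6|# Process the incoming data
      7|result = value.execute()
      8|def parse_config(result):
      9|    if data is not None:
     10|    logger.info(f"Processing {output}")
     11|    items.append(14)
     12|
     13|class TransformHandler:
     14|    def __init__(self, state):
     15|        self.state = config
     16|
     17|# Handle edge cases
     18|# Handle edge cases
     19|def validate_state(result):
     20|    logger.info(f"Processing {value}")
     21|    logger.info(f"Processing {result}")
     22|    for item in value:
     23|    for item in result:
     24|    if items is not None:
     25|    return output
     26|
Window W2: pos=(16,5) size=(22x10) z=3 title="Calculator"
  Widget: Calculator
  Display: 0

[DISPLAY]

 │ 8 │ 9 │ ÷ │   ┃= output.ha░┃───────┨     
─┼───┼───┼───┤   ┃ess the inc░┃       ┃     
 │ 5 │ 6 │ × │   ┃ = value.ex░┃u      ┃     
─┴───┴───┴───┘   ┃rse_config(░┃5      ┃     
━━━━━━━━━━━━━━━━━┛ data is no░┃1 12   ┃     
           ┃    logger.info(f░┃9*     ┃     
           ┃    items.append(░┃26     ┃     
           ┃                 ░┃       ┃     
           ┃class TransformHa▼┃       ┃     
           ┗━━━━━━━━━━━━━━━━━━┛       ┃     
           ┃                          ┃     
           ┃                          ┃     
           ┃                          ┃     
           ┃                          ┃     
           ┗━━━━━━━━━━━━━━━━━━━━━━━━━━┛     


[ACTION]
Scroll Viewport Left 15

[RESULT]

           ┃│ 7 │ 8 │ 9 │ ÷ │   ┃= output.ha
           ┃├───┼───┼───┼───┤   ┃ess the inc
           ┃│ 4 │ 5 │ 6 │ × │   ┃ = value.ex
           ┃└───┴───┴───┴───┘   ┃rse_config(
           ┗━━━━━━━━━━━━━━━━━━━━┛ data is no
                          ┃    logger.info(f
                          ┃    items.append(
                          ┃                 
                          ┃class TransformHa
                          ┗━━━━━━━━━━━━━━━━━
                          ┃                 
                          ┃                 
                          ┃                 
                          ┃                 
                          ┗━━━━━━━━━━━━━━━━━


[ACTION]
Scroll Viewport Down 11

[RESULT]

           ┃├───┼───┼───┼───┤   ┃ess the inc
           ┃│ 4 │ 5 │ 6 │ × │   ┃ = value.ex
           ┃└───┴───┴───┴───┘   ┃rse_config(
           ┗━━━━━━━━━━━━━━━━━━━━┛ data is no
                          ┃    logger.info(f
                          ┃    items.append(
                          ┃                 
                          ┃class TransformHa
                          ┗━━━━━━━━━━━━━━━━━
                          ┃                 
                          ┃                 
                          ┃                 
                          ┃                 
                          ┗━━━━━━━━━━━━━━━━━
                                            


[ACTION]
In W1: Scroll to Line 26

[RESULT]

           ┃├───┼───┼───┼───┤   ┃lidate_stat
           ┃│ 4 │ 5 │ 6 │ × │   ┃gger.info(f
           ┃└───┴───┴───┴───┘   ┃gger.info(f
           ┗━━━━━━━━━━━━━━━━━━━━┛r item in v
                          ┃    for item in r
                          ┃    if items is n
                          ┃    return output
                          ┃                 
                          ┗━━━━━━━━━━━━━━━━━
                          ┃                 
                          ┃                 
                          ┃                 
                          ┃                 
                          ┗━━━━━━━━━━━━━━━━━
                                            


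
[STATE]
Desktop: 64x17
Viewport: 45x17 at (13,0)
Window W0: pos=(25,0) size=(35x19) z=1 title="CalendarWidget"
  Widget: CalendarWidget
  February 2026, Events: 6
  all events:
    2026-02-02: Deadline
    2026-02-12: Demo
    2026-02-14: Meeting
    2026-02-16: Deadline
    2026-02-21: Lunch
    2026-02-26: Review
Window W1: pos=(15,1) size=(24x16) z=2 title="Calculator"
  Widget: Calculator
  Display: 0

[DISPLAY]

            ┏━━━━━━━━━━━━━━━━━━━━━━━━━━━━━━━━
  ┏━━━━━━━━━━━━━━━━━━━━━━┓et                 
  ┃ Calculator           ┃───────────────────
  ┠──────────────────────┨ruary 2026         
  ┃                     0┃r Sa Su            
  ┃┌───┬───┬───┬───┐     ┃      1            
  ┃│ 7 │ 8 │ 9 │ ÷ │     ┃ 6  7  8           
  ┃├───┼───┼───┼───┤     ┃13 14* 15          
  ┃│ 4 │ 5 │ 6 │ × │     ┃20 21* 22          
  ┃├───┼───┼───┼───┤     ┃27 28              
  ┃│ 1 │ 2 │ 3 │ - │     ┃                   
  ┃├───┼───┼───┼───┤     ┃                   
  ┃│ 0 │ . │ = │ + │     ┃                   
  ┃├───┼───┼───┼───┤     ┃                   
  ┃│ C │ MC│ MR│ M+│     ┃                   
  ┃└───┴───┴───┴───┘     ┃                   
  ┗━━━━━━━━━━━━━━━━━━━━━━┛                   


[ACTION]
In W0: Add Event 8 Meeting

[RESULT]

            ┏━━━━━━━━━━━━━━━━━━━━━━━━━━━━━━━━
  ┏━━━━━━━━━━━━━━━━━━━━━━┓et                 
  ┃ Calculator           ┃───────────────────
  ┠──────────────────────┨ruary 2026         
  ┃                     0┃r Sa Su            
  ┃┌───┬───┬───┬───┐     ┃      1            
  ┃│ 7 │ 8 │ 9 │ ÷ │     ┃ 6  7  8*          
  ┃├───┼───┼───┼───┤     ┃13 14* 15          
  ┃│ 4 │ 5 │ 6 │ × │     ┃20 21* 22          
  ┃├───┼───┼───┼───┤     ┃27 28              
  ┃│ 1 │ 2 │ 3 │ - │     ┃                   
  ┃├───┼───┼───┼───┤     ┃                   
  ┃│ 0 │ . │ = │ + │     ┃                   
  ┃├───┼───┼───┼───┤     ┃                   
  ┃│ C │ MC│ MR│ M+│     ┃                   
  ┃└───┴───┴───┴───┘     ┃                   
  ┗━━━━━━━━━━━━━━━━━━━━━━┛                   


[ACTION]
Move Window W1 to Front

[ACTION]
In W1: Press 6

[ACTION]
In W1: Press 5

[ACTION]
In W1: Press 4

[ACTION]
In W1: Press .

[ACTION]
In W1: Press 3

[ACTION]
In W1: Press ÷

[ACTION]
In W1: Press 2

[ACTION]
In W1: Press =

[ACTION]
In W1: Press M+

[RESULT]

            ┏━━━━━━━━━━━━━━━━━━━━━━━━━━━━━━━━
  ┏━━━━━━━━━━━━━━━━━━━━━━┓et                 
  ┃ Calculator           ┃───────────────────
  ┠──────────────────────┨ruary 2026         
  ┃                327.15┃r Sa Su            
  ┃┌───┬───┬───┬───┐     ┃      1            
  ┃│ 7 │ 8 │ 9 │ ÷ │     ┃ 6  7  8*          
  ┃├───┼───┼───┼───┤     ┃13 14* 15          
  ┃│ 4 │ 5 │ 6 │ × │     ┃20 21* 22          
  ┃├───┼───┼───┼───┤     ┃27 28              
  ┃│ 1 │ 2 │ 3 │ - │     ┃                   
  ┃├───┼───┼───┼───┤     ┃                   
  ┃│ 0 │ . │ = │ + │     ┃                   
  ┃├───┼───┼───┼───┤     ┃                   
  ┃│ C │ MC│ MR│ M+│     ┃                   
  ┃└───┴───┴───┴───┘     ┃                   
  ┗━━━━━━━━━━━━━━━━━━━━━━┛                   


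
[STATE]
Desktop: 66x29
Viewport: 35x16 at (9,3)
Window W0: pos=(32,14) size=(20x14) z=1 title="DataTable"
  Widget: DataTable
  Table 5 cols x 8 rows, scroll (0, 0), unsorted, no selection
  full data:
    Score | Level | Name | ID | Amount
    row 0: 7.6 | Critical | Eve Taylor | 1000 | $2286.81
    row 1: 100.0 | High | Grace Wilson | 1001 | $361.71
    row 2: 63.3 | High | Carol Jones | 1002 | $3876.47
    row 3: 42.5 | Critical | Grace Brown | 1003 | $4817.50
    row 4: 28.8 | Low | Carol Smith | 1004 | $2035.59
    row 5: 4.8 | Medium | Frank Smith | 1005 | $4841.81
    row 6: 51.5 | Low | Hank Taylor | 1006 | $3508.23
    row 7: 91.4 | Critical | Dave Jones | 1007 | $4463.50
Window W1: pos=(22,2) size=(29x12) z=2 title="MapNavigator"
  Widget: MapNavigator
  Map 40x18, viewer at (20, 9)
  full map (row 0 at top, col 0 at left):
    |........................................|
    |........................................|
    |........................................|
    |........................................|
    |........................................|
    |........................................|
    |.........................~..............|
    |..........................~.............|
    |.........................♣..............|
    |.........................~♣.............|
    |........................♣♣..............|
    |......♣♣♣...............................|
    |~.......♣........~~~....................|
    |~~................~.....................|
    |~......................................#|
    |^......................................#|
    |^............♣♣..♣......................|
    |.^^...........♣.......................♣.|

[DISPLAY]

             ┃ MapNavigator        
             ┠─────────────────────
             ┃.....................
             ┃..................~..
             ┃...................~.
             ┃..................♣..
             ┃.............@....~♣.
             ┃.................♣♣..
             ┃♣♣...................
             ┃.♣........~~~........
             ┗━━━━━━━━━━━━━━━━━━━━━
                       ┏━━━━━━━━━━━
                       ┃ DataTable 
                       ┠───────────
                       ┃Score│Level
                       ┃─────┼─────


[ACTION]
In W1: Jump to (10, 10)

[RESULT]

             ┃ MapNavigator        
             ┠─────────────────────
             ┃   ..................
             ┃   ..................
             ┃   ..................
             ┃   ..................
             ┃   ..........@.......
             ┃   ......♣♣♣.........
             ┃   ~.......♣........~
             ┃   ~~................
             ┗━━━━━━━━━━━━━━━━━━━━━
                       ┏━━━━━━━━━━━
                       ┃ DataTable 
                       ┠───────────
                       ┃Score│Level
                       ┃─────┼─────


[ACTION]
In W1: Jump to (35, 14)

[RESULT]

             ┃ MapNavigator        
             ┠─────────────────────
             ┃..♣♣..............   
             ┃..................   
             ┃..................   
             ┃..................   
             ┃.............@...#   
             ┃.................#   
             ┃..................   
             ┃................♣.   
             ┗━━━━━━━━━━━━━━━━━━━━━
                       ┏━━━━━━━━━━━
                       ┃ DataTable 
                       ┠───────────
                       ┃Score│Level
                       ┃─────┼─────


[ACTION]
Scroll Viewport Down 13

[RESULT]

             ┗━━━━━━━━━━━━━━━━━━━━━
                       ┏━━━━━━━━━━━
                       ┃ DataTable 
                       ┠───────────
                       ┃Score│Level
                       ┃─────┼─────
                       ┃7.6  │Criti
                       ┃100.0│High 
                       ┃63.3 │High 
                       ┃42.5 │Criti
                       ┃28.8 │Low  
                       ┃4.8  │Mediu
                       ┃51.5 │Low  
                       ┃91.4 │Criti
                       ┗━━━━━━━━━━━
                                   


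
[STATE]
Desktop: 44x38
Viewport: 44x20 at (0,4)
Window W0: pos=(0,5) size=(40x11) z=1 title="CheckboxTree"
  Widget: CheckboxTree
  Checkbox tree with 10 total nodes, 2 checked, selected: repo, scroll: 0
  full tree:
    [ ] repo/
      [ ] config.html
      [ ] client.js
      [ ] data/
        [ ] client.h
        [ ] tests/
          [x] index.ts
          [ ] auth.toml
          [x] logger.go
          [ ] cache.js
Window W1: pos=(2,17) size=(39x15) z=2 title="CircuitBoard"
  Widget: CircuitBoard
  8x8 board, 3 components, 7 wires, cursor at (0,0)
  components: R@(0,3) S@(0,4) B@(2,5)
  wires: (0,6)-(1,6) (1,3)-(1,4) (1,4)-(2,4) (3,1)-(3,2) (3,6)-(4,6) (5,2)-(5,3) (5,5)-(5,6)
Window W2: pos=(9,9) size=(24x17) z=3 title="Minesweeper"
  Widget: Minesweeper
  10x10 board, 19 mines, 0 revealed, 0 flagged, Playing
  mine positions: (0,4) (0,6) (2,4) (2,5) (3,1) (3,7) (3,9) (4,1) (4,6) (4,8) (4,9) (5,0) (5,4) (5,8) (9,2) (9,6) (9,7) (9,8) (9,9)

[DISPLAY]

                                            
┏━━━━━━━━━━━━━━━━━━━━━━━━━━━━━━━━━━━━━━┓    
┃ CheckboxTree                         ┃    
┠──────────────────────────────────────┨    
┃>[-] repo/                            ┃    
┃   [ ] c┏━━━━━━━━━━━━━━━━━━━━━━┓      ┃    
┃   [ ] c┃ Minesweeper          ┃      ┃    
┃   [-] d┠──────────────────────┨      ┃    
┃     [ ]┃■■■■■■■■■■            ┃      ┃    
┃     [-]┃■■■■■■■■■■            ┃      ┃    
┃       [┃■■■■■■■■■■            ┃      ┃    
┗━━━━━━━━┃■■■■■■■■■■            ┃━━━━━━┛    
         ┃■■■■■■■■■■            ┃           
  ┏━━━━━━┃■■■■■■■■■■            ┃━━━━━━━┓   
  ┃ Circu┃■■■■■■■■■■            ┃       ┃   
  ┠──────┃■■■■■■■■■■            ┃───────┨   
  ┃   0 1┃■■■■■■■■■■            ┃       ┃   
  ┃0  [.]┃■■■■■■■■■■            ┃       ┃   
  ┃      ┃                      ┃       ┃   
  ┃1     ┃                      ┃       ┃   


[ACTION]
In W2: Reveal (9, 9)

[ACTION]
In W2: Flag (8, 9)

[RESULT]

                                            
┏━━━━━━━━━━━━━━━━━━━━━━━━━━━━━━━━━━━━━━┓    
┃ CheckboxTree                         ┃    
┠──────────────────────────────────────┨    
┃>[-] repo/                            ┃    
┃   [ ] c┏━━━━━━━━━━━━━━━━━━━━━━┓      ┃    
┃   [ ] c┃ Minesweeper          ┃      ┃    
┃   [-] d┠──────────────────────┨      ┃    
┃     [ ]┃■■■■✹■✹■■■            ┃      ┃    
┃     [-]┃■■■■■■■■■■            ┃      ┃    
┃       [┃■■■■✹✹■■■■            ┃      ┃    
┗━━━━━━━━┃■✹■■■■■✹■✹            ┃━━━━━━┛    
         ┃■✹■■■■✹■✹✹            ┃           
  ┏━━━━━━┃✹■■■✹■■■✹■            ┃━━━━━━━┓   
  ┃ Circu┃■■■■■■■■■■            ┃       ┃   
  ┠──────┃■■■■■■■■■■            ┃───────┨   
  ┃   0 1┃■■■■■■■■■■            ┃       ┃   
  ┃0  [.]┃■■✹■■■✹✹✹✹            ┃       ┃   
  ┃      ┃                      ┃       ┃   
  ┃1     ┃                      ┃       ┃   


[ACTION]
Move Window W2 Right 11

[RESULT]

                                            
┏━━━━━━━━━━━━━━━━━━━━━━━━━━━━━━━━━━━━━━┓    
┃ CheckboxTree                         ┃    
┠──────────────────────────────────────┨    
┃>[-] repo/                            ┃    
┃   [ ] config.html ┏━━━━━━━━━━━━━━━━━━━━━━┓
┃   [ ] client.js   ┃ Minesweeper          ┃
┃   [-] data/       ┠──────────────────────┨
┃     [ ] client.h  ┃■■■■✹■✹■■■            ┃
┃     [-] tests/    ┃■■■■■■■■■■            ┃
┃       [x] index.ts┃■■■■✹✹■■■■            ┃
┗━━━━━━━━━━━━━━━━━━━┃■✹■■■■■✹■✹            ┃
                    ┃■✹■■■■✹■✹✹            ┃
  ┏━━━━━━━━━━━━━━━━━┃✹■■■✹■■■✹■            ┃
  ┃ CircuitBoard    ┃■■■■■■■■■■            ┃
  ┠─────────────────┃■■■■■■■■■■            ┃
  ┃   0 1 2 3 4 5 6 ┃■■■■■■■■■■            ┃
  ┃0  [.]          R┃■■✹■■■✹✹✹✹            ┃
  ┃                 ┃                      ┃
  ┃1               ·┃                      ┃
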